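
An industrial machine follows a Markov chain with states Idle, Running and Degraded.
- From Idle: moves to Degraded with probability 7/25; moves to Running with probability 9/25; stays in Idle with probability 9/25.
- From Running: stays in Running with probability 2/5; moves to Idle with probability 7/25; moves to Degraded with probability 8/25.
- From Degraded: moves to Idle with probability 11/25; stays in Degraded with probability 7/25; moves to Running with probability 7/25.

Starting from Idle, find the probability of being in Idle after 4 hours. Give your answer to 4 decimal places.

0.3555

Propagate the distribution vector 4 hours from Idle.
After 0 hours: (1.0000, 0.0000, 0.0000)
After 1 hour: (0.3600, 0.3600, 0.2800)
After 2 hours: (0.3536, 0.3520, 0.2944)
After 3 hours: (0.3554, 0.3505, 0.2941)
After 4 hours: (0.3555, 0.3505, 0.2940)
P(in Idle after 4 hours) = 0.3555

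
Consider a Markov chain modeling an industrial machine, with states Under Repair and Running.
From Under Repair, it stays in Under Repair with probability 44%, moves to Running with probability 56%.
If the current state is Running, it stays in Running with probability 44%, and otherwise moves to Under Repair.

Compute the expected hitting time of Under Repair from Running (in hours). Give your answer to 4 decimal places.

Let t(s) be the expected number of hours to first reach Under Repair from state s, with t(Under Repair) = 0. Conditioning on the first hour:
t(Running) = 1 + 0.44·t(Running)
Solving: t(Running) = 1.7857.
Expected hours from Running to Under Repair: 1.7857.

1.7857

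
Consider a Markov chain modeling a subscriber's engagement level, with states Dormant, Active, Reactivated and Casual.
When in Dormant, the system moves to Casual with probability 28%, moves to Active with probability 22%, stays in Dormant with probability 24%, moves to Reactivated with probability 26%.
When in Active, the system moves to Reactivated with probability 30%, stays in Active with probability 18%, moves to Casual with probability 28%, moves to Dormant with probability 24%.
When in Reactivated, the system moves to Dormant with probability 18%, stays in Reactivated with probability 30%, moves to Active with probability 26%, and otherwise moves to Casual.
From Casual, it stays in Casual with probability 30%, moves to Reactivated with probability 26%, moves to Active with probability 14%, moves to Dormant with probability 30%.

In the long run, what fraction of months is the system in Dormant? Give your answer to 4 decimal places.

Let the stationary distribution be π with π = πP and π_1 + π_2 + π_3 + π_4 = 1.
π_1 = 0.24·π_1 + 0.24·π_2 + 0.18·π_3 + 0.3·π_4
π_2 = 0.22·π_1 + 0.18·π_2 + 0.26·π_3 + 0.14·π_4
π_3 = 0.26·π_1 + 0.3·π_2 + 0.3·π_3 + 0.26·π_4
Solving with the normalization constraint gives π = (0.2400, 0.2007, 0.2792, 0.2800).
So the stationary probability of Dormant is 0.2400.

0.2400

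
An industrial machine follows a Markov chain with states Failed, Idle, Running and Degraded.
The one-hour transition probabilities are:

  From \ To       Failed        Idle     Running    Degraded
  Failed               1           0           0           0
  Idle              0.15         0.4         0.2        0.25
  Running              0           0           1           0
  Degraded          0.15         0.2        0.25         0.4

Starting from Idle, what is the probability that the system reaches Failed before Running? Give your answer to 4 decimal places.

0.4113

Let h(s) be the probability of absorption at Failed starting from transient state s. Then h(Failed) = 1 and h(Running) = 0. By first-step analysis:
h(Idle) = 0.15·1 + 0.4·h(Idle) + 0.2·0 + 0.25·h(Degraded)
h(Degraded) = 0.15·1 + 0.2·h(Idle) + 0.25·0 + 0.4·h(Degraded)
Solving: h(Idle) = 0.4113, h(Degraded) = 0.3871.
Starting from Idle, the probability is 0.4113.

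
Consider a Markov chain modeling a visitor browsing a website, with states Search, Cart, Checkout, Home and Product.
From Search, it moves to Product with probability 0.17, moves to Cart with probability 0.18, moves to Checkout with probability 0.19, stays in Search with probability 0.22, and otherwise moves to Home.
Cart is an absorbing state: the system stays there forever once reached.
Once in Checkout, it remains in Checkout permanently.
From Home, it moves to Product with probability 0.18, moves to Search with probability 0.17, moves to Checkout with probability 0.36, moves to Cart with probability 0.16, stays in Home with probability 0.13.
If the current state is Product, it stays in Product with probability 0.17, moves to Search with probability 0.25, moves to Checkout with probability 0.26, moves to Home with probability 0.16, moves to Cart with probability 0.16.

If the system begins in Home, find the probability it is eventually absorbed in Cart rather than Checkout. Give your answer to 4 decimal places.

0.3462

Let h(s) be the probability of absorption at Cart starting from transient state s. Then h(Cart) = 1 and h(Checkout) = 0. By first-step analysis:
h(Search) = 0.22·h(Search) + 0.18·1 + 0.19·0 + 0.24·h(Home) + 0.17·h(Product)
h(Home) = 0.17·h(Search) + 0.16·1 + 0.36·0 + 0.13·h(Home) + 0.18·h(Product)
h(Product) = 0.25·h(Search) + 0.16·1 + 0.26·0 + 0.16·h(Home) + 0.17·h(Product)
Solving: h(Search) = 0.4215, h(Home) = 0.3462, h(Product) = 0.3865.
Starting from Home, the probability is 0.3462.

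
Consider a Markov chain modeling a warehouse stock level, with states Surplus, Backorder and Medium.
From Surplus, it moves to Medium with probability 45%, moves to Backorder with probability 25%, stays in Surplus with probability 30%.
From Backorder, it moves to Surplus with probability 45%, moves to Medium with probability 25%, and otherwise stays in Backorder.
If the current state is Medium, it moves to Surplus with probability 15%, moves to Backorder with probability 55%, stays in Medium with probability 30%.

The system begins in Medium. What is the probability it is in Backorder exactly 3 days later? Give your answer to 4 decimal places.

Propagate the distribution vector 3 days from Medium.
After 0 days: (0.0000, 0.0000, 1.0000)
After 1 day: (0.1500, 0.5500, 0.3000)
After 2 days: (0.3375, 0.3675, 0.2950)
After 3 days: (0.3109, 0.3569, 0.3323)
P(in Backorder after 3 days) = 0.3569

0.3569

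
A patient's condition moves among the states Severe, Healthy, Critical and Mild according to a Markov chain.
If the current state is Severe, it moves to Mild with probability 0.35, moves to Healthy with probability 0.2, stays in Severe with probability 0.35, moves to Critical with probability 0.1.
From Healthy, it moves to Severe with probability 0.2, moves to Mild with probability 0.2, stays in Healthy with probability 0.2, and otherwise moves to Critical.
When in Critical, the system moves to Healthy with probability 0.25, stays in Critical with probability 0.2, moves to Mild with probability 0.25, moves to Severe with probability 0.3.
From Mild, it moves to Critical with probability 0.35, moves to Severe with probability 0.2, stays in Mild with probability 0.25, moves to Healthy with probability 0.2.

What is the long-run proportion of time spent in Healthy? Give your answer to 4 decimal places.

Let the stationary distribution be π with π = πP and π_1 + π_2 + π_3 + π_4 = 1.
π_1 = 0.35·π_1 + 0.2·π_2 + 0.3·π_3 + 0.2·π_4
π_2 = 0.2·π_1 + 0.2·π_2 + 0.25·π_3 + 0.2·π_4
π_3 = 0.1·π_1 + 0.4·π_2 + 0.2·π_3 + 0.35·π_4
Solving with the normalization constraint gives π = (0.2654, 0.2128, 0.2559, 0.2659).
So the stationary probability of Healthy is 0.2128.

0.2128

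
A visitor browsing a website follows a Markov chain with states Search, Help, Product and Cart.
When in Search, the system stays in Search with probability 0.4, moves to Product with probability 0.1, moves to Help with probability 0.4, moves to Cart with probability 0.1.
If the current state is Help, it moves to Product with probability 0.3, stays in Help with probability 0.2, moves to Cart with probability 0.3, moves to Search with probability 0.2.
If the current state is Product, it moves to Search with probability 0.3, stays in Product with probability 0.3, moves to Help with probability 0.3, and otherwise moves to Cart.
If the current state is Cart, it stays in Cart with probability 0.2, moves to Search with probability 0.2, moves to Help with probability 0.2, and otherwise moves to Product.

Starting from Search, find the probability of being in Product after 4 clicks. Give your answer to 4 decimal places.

0.2615

Propagate the distribution vector 4 clicks from Search.
After 0 clicks: (1.0000, 0.0000, 0.0000, 0.0000)
After 1 click: (0.4000, 0.4000, 0.1000, 0.1000)
After 2 clicks: (0.2900, 0.2900, 0.2300, 0.1900)
After 3 clicks: (0.2810, 0.2810, 0.2610, 0.1770)
After 4 clicks: (0.2823, 0.2823, 0.2615, 0.1739)
P(in Product after 4 clicks) = 0.2615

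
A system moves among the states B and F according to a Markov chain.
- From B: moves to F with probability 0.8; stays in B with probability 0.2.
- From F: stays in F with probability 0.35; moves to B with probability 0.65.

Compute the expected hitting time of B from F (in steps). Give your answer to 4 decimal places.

1.5385

Let t(s) be the expected number of steps to first reach B from state s, with t(B) = 0. Conditioning on the first step:
t(F) = 1 + 0.35·t(F)
Solving: t(F) = 1.5385.
Expected steps from F to B: 1.5385.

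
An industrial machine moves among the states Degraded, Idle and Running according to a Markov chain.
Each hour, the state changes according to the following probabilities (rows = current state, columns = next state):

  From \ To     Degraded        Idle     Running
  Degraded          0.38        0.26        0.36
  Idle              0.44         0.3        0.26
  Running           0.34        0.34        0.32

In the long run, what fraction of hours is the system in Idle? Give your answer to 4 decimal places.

0.2973

Let the stationary distribution be π with π = πP and π_1 + π_2 + π_3 = 1.
π_1 = 0.38·π_1 + 0.44·π_2 + 0.34·π_3
π_2 = 0.26·π_1 + 0.3·π_2 + 0.34·π_3
Solving with the normalization constraint gives π = (0.3851, 0.2973, 0.3176).
So the stationary probability of Idle is 0.2973.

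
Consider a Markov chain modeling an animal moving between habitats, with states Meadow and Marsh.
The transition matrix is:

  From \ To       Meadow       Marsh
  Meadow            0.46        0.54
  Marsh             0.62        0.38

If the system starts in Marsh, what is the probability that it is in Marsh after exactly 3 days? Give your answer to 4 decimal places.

Propagate the distribution vector 3 days from Marsh.
After 0 days: (0.0000, 1.0000)
After 1 day: (0.6200, 0.3800)
After 2 days: (0.5208, 0.4792)
After 3 days: (0.5367, 0.4633)
P(in Marsh after 3 days) = 0.4633

0.4633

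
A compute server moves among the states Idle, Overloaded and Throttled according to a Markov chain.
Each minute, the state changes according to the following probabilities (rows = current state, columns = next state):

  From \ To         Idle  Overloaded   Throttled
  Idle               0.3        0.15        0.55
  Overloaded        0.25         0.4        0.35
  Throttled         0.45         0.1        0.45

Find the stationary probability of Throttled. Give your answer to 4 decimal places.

Let the stationary distribution be π with π = πP and π_1 + π_2 + π_3 = 1.
π_1 = 0.3·π_1 + 0.25·π_2 + 0.45·π_3
π_2 = 0.15·π_1 + 0.4·π_2 + 0.1·π_3
Solving with the normalization constraint gives π = (0.3620, 0.1687, 0.4693).
So the stationary probability of Throttled is 0.4693.

0.4693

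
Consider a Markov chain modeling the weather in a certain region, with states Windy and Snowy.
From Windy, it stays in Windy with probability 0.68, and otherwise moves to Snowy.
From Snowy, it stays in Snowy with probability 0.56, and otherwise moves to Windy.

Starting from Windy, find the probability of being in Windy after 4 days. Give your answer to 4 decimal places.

0.5803

Propagate the distribution vector 4 days from Windy.
After 0 days: (1.0000, 0.0000)
After 1 day: (0.6800, 0.3200)
After 2 days: (0.6032, 0.3968)
After 3 days: (0.5848, 0.4152)
After 4 days: (0.5803, 0.4197)
P(in Windy after 4 days) = 0.5803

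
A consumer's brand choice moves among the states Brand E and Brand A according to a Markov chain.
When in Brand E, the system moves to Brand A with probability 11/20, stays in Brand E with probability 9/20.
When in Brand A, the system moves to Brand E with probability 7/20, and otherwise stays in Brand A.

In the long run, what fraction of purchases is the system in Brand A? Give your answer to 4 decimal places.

Let the stationary distribution be π with π = πP and π_1 + π_2 = 1.
π_1 = 0.45·π_1 + 0.35·π_2
Solving with the normalization constraint gives π = (0.3889, 0.6111).
So the stationary probability of Brand A is 0.6111.

0.6111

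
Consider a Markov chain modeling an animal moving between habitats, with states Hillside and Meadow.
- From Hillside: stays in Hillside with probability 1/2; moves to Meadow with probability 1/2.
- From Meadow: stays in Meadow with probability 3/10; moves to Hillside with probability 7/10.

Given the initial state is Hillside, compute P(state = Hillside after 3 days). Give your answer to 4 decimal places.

Propagate the distribution vector 3 days from Hillside.
After 0 days: (1.0000, 0.0000)
After 1 day: (0.5000, 0.5000)
After 2 days: (0.6000, 0.4000)
After 3 days: (0.5800, 0.4200)
P(in Hillside after 3 days) = 0.5800

0.5800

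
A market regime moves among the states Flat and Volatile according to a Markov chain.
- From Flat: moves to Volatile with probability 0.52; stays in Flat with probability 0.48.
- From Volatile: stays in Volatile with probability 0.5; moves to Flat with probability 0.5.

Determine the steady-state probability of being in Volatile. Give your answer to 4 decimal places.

0.5098

Let the stationary distribution be π with π = πP and π_1 + π_2 = 1.
π_1 = 0.48·π_1 + 0.5·π_2
Solving with the normalization constraint gives π = (0.4902, 0.5098).
So the stationary probability of Volatile is 0.5098.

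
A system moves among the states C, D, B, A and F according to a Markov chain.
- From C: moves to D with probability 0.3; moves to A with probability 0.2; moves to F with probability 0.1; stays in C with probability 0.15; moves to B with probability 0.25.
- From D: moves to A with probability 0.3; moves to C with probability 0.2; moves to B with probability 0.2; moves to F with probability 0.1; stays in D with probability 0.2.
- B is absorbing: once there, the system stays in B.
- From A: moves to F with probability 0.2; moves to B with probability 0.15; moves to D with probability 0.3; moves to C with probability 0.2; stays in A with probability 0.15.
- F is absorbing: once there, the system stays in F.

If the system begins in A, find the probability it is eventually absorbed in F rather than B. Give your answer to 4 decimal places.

Let h(s) be the probability of absorption at F starting from transient state s. Then h(F) = 1 and h(B) = 0. By first-step analysis:
h(C) = 0.15·h(C) + 0.3·h(D) + 0.25·0 + 0.2·h(A) + 0.1·1
h(D) = 0.2·h(C) + 0.2·h(D) + 0.2·0 + 0.3·h(A) + 0.1·1
h(A) = 0.2·h(C) + 0.3·h(D) + 0.15·0 + 0.15·h(A) + 0.2·1
Solving: h(C) = 0.3616, h(D) = 0.3867, h(A) = 0.4569.
Starting from A, the probability is 0.4569.

0.4569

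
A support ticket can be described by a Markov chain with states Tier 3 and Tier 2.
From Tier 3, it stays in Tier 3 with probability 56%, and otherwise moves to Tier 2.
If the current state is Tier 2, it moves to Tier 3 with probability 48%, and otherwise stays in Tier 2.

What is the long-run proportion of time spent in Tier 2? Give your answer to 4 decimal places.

Let the stationary distribution be π with π = πP and π_1 + π_2 = 1.
π_1 = 0.56·π_1 + 0.48·π_2
Solving with the normalization constraint gives π = (0.5217, 0.4783).
So the stationary probability of Tier 2 is 0.4783.

0.4783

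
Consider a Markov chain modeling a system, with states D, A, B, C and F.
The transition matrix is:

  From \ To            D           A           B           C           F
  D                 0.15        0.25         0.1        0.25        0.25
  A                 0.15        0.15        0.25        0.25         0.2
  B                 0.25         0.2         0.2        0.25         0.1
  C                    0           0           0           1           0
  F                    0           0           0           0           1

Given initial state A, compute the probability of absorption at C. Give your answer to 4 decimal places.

0.5718

Let h(s) be the probability of absorption at C starting from transient state s. Then h(C) = 1 and h(F) = 0. By first-step analysis:
h(D) = 0.15·h(D) + 0.25·h(A) + 0.1·h(B) + 0.25·1 + 0.25·0
h(A) = 0.15·h(D) + 0.15·h(A) + 0.25·h(B) + 0.25·1 + 0.2·0
h(B) = 0.25·h(D) + 0.2·h(A) + 0.2·h(B) + 0.25·1 + 0.1·0
Solving: h(D) = 0.5356, h(A) = 0.5718, h(B) = 0.6228.
Starting from A, the probability is 0.5718.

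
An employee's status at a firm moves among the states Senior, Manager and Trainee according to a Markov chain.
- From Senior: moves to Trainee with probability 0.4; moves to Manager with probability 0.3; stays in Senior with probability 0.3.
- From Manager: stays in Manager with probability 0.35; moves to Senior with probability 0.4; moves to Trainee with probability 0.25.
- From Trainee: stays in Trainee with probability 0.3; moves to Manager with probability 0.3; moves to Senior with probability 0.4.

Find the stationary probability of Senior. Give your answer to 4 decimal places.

0.3636

Let the stationary distribution be π with π = πP and π_1 + π_2 + π_3 = 1.
π_1 = 0.3·π_1 + 0.4·π_2 + 0.4·π_3
π_2 = 0.3·π_1 + 0.35·π_2 + 0.3·π_3
Solving with the normalization constraint gives π = (0.3636, 0.3158, 0.3206).
So the stationary probability of Senior is 0.3636.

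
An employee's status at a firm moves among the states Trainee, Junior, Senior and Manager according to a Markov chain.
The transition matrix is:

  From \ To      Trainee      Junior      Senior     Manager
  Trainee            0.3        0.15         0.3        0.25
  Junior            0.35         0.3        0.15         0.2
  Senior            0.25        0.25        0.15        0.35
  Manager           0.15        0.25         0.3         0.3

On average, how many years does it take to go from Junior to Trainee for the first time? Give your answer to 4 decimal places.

3.5653

Let t(s) be the expected number of years to first reach Trainee from state s, with t(Trainee) = 0. Conditioning on the first year:
t(Junior) = 1 + 0.3·t(Junior) + 0.15·t(Senior) + 0.2·t(Manager)
t(Senior) = 1 + 0.25·t(Junior) + 0.15·t(Senior) + 0.35·t(Manager)
t(Manager) = 1 + 0.25·t(Junior) + 0.3·t(Senior) + 0.3·t(Manager)
Solving: t(Junior) = 3.5653, t(Senior) = 4.0528, t(Manager) = 4.4388.
Expected years from Junior to Trainee: 3.5653.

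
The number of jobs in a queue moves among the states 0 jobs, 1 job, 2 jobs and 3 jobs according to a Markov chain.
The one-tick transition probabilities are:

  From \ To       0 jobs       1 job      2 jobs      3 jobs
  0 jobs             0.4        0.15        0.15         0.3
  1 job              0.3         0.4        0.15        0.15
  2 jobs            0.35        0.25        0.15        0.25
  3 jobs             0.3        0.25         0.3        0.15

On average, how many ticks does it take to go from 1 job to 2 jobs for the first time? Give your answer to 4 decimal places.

Let t(s) be the expected number of ticks to first reach 2 jobs from state s, with t(2 jobs) = 0. Conditioning on the first tick:
t(0 jobs) = 1 + 0.4·t(0 jobs) + 0.15·t(1 job) + 0.3·t(3 jobs)
t(1 job) = 1 + 0.3·t(0 jobs) + 0.4·t(1 job) + 0.15·t(3 jobs)
t(3 jobs) = 1 + 0.3·t(0 jobs) + 0.25·t(1 job) + 0.15·t(3 jobs)
Solving: t(0 jobs) = 5.4167, t(1 job) = 5.5556, t(3 jobs) = 4.7222.
Expected ticks from 1 job to 2 jobs: 5.5556.

5.5556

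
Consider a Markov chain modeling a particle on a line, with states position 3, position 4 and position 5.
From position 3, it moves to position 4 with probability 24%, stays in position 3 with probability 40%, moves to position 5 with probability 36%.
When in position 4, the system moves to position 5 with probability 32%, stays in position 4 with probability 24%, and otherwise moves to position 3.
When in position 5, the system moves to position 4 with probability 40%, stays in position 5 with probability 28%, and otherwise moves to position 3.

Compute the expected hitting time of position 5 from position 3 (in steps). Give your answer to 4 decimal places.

2.8539

Let t(s) be the expected number of steps to first reach position 5 from state s, with t(position 5) = 0. Conditioning on the first step:
t(position 3) = 1 + 0.4·t(position 3) + 0.24·t(position 4)
t(position 4) = 1 + 0.44·t(position 3) + 0.24·t(position 4)
Solving: t(position 3) = 2.8539, t(position 4) = 2.9680.
Expected steps from position 3 to position 5: 2.8539.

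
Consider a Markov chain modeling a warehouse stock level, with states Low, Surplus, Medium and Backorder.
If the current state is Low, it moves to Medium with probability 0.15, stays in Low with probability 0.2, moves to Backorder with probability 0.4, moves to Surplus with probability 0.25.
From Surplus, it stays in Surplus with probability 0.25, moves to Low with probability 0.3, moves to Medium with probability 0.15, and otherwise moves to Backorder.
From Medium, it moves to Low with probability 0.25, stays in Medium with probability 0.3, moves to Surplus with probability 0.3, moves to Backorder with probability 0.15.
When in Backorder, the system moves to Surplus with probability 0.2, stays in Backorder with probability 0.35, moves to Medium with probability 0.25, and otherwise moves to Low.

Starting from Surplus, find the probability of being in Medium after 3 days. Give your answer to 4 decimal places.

Propagate the distribution vector 3 days from Surplus.
After 0 days: (0.0000, 1.0000, 0.0000, 0.0000)
After 1 day: (0.3000, 0.2500, 0.1500, 0.3000)
After 2 days: (0.2325, 0.2425, 0.2025, 0.3225)
After 3 days: (0.2344, 0.2440, 0.2126, 0.3090)
P(in Medium after 3 days) = 0.2126

0.2126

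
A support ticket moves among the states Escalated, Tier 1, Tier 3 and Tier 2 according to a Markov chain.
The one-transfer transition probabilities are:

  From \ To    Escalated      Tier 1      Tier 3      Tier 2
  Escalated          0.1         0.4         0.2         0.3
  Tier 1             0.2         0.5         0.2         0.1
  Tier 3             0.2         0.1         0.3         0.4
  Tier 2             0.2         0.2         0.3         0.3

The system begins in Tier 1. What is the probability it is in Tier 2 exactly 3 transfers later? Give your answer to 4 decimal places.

0.2490

Propagate the distribution vector 3 transfers from Tier 1.
After 0 transfers: (0.0000, 1.0000, 0.0000, 0.0000)
After 1 transfer: (0.2000, 0.5000, 0.2000, 0.1000)
After 2 transfers: (0.1800, 0.3700, 0.2300, 0.2200)
After 3 transfers: (0.1820, 0.3240, 0.2450, 0.2490)
P(in Tier 2 after 3 transfers) = 0.2490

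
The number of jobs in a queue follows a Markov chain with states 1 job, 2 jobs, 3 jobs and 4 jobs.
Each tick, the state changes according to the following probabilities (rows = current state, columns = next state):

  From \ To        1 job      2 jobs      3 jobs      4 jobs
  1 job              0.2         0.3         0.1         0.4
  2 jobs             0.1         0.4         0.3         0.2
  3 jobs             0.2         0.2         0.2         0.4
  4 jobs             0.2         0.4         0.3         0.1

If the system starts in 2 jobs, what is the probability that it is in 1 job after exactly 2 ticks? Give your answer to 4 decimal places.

0.1600

Propagate the distribution vector 2 ticks from 2 jobs.
After 0 ticks: (0.0000, 1.0000, 0.0000, 0.0000)
After 1 tick: (0.1000, 0.4000, 0.3000, 0.2000)
After 2 ticks: (0.1600, 0.3300, 0.2500, 0.2600)
P(in 1 job after 2 ticks) = 0.1600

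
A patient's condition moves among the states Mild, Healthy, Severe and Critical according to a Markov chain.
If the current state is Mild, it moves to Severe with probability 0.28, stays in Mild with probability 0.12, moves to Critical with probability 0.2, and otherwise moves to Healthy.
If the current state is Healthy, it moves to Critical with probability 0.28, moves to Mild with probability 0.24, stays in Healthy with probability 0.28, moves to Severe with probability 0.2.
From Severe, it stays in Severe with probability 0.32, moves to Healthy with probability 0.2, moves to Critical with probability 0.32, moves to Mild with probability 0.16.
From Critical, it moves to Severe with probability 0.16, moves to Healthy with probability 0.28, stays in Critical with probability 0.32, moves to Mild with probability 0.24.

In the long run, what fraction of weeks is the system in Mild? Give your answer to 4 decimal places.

Let the stationary distribution be π with π = πP and π_1 + π_2 + π_3 + π_4 = 1.
π_1 = 0.12·π_1 + 0.24·π_2 + 0.16·π_3 + 0.24·π_4
π_2 = 0.4·π_1 + 0.28·π_2 + 0.2·π_3 + 0.28·π_4
π_3 = 0.28·π_1 + 0.2·π_2 + 0.32·π_3 + 0.16·π_4
Solving with the normalization constraint gives π = (0.1977, 0.2851, 0.2323, 0.2849).
So the stationary probability of Mild is 0.1977.

0.1977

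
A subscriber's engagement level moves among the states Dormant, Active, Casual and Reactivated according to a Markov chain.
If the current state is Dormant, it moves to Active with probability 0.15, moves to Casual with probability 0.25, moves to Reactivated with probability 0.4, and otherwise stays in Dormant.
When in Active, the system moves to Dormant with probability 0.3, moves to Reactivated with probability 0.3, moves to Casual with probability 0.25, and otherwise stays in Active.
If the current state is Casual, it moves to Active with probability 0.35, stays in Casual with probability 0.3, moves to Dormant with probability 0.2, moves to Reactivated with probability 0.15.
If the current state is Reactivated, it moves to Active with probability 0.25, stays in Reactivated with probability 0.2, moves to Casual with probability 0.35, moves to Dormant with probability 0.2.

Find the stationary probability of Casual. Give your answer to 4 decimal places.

Let the stationary distribution be π with π = πP and π_1 + π_2 + π_3 + π_4 = 1.
π_1 = 0.2·π_1 + 0.3·π_2 + 0.2·π_3 + 0.2·π_4
π_2 = 0.15·π_1 + 0.15·π_2 + 0.35·π_3 + 0.25·π_4
π_3 = 0.25·π_1 + 0.25·π_2 + 0.3·π_3 + 0.35·π_4
Solving with the normalization constraint gives π = (0.2233, 0.2333, 0.2898, 0.2535).
So the stationary probability of Casual is 0.2898.

0.2898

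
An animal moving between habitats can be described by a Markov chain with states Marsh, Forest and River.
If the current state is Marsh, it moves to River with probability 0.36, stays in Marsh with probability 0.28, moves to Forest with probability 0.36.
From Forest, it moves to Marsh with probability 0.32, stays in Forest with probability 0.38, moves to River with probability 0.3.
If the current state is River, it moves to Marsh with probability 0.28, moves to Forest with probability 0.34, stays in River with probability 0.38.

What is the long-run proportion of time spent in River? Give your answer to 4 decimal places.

0.3453

Let the stationary distribution be π with π = πP and π_1 + π_2 + π_3 = 1.
π_1 = 0.28·π_1 + 0.32·π_2 + 0.28·π_3
π_2 = 0.36·π_1 + 0.38·π_2 + 0.34·π_3
Solving with the normalization constraint gives π = (0.2944, 0.3603, 0.3453).
So the stationary probability of River is 0.3453.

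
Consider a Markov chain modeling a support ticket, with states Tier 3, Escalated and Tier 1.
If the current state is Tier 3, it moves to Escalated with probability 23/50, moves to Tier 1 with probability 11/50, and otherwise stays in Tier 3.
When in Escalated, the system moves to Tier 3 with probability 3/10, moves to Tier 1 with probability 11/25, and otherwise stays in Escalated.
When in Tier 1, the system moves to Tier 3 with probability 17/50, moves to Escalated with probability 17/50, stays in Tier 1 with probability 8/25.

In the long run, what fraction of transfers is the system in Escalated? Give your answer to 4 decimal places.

0.3503

Let the stationary distribution be π with π = πP and π_1 + π_2 + π_3 = 1.
π_1 = 0.32·π_1 + 0.3·π_2 + 0.34·π_3
π_2 = 0.46·π_1 + 0.26·π_2 + 0.34·π_3
Solving with the normalization constraint gives π = (0.3196, 0.3503, 0.3301).
So the stationary probability of Escalated is 0.3503.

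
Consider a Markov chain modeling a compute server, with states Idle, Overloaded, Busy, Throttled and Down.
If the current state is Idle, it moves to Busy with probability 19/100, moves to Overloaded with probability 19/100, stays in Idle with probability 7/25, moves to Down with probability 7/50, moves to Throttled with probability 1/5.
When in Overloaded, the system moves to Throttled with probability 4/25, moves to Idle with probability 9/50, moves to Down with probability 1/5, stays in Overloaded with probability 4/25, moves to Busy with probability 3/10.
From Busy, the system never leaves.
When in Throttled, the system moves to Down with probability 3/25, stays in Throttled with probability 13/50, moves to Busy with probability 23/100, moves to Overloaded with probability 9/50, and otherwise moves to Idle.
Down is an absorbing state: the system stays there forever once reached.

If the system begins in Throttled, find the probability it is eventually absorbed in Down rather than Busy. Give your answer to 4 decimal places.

Let h(s) be the probability of absorption at Down starting from transient state s. Then h(Down) = 1 and h(Busy) = 0. By first-step analysis:
h(Idle) = 0.28·h(Idle) + 0.19·h(Overloaded) + 0.19·0 + 0.2·h(Throttled) + 0.14·1
h(Overloaded) = 0.18·h(Idle) + 0.16·h(Overloaded) + 0.3·0 + 0.16·h(Throttled) + 0.2·1
h(Throttled) = 0.21·h(Idle) + 0.18·h(Overloaded) + 0.23·0 + 0.26·h(Throttled) + 0.12·1
Solving: h(Idle) = 0.4022, h(Overloaded) = 0.3952, h(Throttled) = 0.3724.
Starting from Throttled, the probability is 0.3724.

0.3724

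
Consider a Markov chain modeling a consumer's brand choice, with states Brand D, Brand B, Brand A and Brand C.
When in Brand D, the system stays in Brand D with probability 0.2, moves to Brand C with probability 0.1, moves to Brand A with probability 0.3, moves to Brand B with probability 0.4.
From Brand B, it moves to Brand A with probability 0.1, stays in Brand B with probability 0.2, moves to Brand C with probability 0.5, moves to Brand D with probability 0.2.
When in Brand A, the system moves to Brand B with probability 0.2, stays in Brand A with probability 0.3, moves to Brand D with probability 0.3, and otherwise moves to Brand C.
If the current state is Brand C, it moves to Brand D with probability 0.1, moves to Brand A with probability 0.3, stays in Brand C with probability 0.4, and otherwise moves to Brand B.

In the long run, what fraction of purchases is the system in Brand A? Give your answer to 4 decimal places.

0.2523

Let the stationary distribution be π with π = πP and π_1 + π_2 + π_3 + π_4 = 1.
π_1 = 0.2·π_1 + 0.2·π_2 + 0.3·π_3 + 0.1·π_4
π_2 = 0.4·π_1 + 0.2·π_2 + 0.2·π_3 + 0.2·π_4
π_3 = 0.3·π_1 + 0.1·π_2 + 0.3·π_3 + 0.3·π_4
Solving with the normalization constraint gives π = (0.1937, 0.2387, 0.2523, 0.3153).
So the stationary probability of Brand A is 0.2523.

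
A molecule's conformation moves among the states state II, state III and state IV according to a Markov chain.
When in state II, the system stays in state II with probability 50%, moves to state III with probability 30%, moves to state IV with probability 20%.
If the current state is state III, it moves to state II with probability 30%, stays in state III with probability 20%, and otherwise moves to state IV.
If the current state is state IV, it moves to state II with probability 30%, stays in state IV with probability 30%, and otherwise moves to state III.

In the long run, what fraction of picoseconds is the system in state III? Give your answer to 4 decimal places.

Let the stationary distribution be π with π = πP and π_1 + π_2 + π_3 = 1.
π_1 = 0.5·π_1 + 0.3·π_2 + 0.3·π_3
π_2 = 0.3·π_1 + 0.2·π_2 + 0.4·π_3
Solving with the normalization constraint gives π = (0.3750, 0.3021, 0.3229).
So the stationary probability of state III is 0.3021.

0.3021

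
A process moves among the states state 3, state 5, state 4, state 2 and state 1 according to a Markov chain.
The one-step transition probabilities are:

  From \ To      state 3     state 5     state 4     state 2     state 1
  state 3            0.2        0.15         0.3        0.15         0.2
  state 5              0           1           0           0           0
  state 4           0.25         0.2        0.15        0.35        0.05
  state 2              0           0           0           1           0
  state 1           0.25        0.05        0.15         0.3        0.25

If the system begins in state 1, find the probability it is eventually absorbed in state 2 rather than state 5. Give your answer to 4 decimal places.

Let h(s) be the probability of absorption at state 2 starting from transient state s. Then h(state 2) = 1 and h(state 5) = 0. By first-step analysis:
h(state 3) = 0.2·h(state 3) + 0.15·0 + 0.3·h(state 4) + 0.15·1 + 0.2·h(state 1)
h(state 4) = 0.25·h(state 3) + 0.2·0 + 0.15·h(state 4) + 0.35·1 + 0.05·h(state 1)
h(state 1) = 0.25·h(state 3) + 0.05·0 + 0.15·h(state 4) + 0.3·1 + 0.25·h(state 1)
Solving: h(state 3) = 0.6072, h(state 4) = 0.6332, h(state 1) = 0.7291.
Starting from state 1, the probability is 0.7291.

0.7291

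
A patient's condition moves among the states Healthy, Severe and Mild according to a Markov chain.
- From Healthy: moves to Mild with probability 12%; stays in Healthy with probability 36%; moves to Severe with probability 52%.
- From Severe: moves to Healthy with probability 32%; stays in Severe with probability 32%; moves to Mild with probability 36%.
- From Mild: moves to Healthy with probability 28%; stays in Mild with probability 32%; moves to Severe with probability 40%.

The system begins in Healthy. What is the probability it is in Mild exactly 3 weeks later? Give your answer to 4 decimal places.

Propagate the distribution vector 3 weeks from Healthy.
After 0 weeks: (1.0000, 0.0000, 0.0000)
After 1 week: (0.3600, 0.5200, 0.1200)
After 2 weeks: (0.3296, 0.4016, 0.2688)
After 3 weeks: (0.3224, 0.4074, 0.2701)
P(in Mild after 3 weeks) = 0.2701

0.2701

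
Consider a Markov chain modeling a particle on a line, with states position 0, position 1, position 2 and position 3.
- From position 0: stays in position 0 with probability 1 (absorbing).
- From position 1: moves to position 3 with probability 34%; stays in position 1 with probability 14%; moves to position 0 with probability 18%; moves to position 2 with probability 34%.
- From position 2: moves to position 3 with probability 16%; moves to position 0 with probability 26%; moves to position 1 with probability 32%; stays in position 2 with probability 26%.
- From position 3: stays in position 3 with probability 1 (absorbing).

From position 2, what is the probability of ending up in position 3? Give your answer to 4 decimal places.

Let h(s) be the probability of absorption at position 3 starting from transient state s. Then h(position 3) = 1 and h(position 0) = 0. By first-step analysis:
h(position 1) = 0.18·0 + 0.14·h(position 1) + 0.34·h(position 2) + 0.34·1
h(position 2) = 0.26·0 + 0.32·h(position 1) + 0.26·h(position 2) + 0.16·1
Solving: h(position 1) = 0.5800, h(position 2) = 0.4670.
Starting from position 2, the probability is 0.4670.

0.4670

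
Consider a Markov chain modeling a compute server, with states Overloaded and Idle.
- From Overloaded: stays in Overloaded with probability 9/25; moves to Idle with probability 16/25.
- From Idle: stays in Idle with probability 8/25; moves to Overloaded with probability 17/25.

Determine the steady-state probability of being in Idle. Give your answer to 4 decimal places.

Let the stationary distribution be π with π = πP and π_1 + π_2 = 1.
π_1 = 0.36·π_1 + 0.68·π_2
Solving with the normalization constraint gives π = (0.5152, 0.4848).
So the stationary probability of Idle is 0.4848.

0.4848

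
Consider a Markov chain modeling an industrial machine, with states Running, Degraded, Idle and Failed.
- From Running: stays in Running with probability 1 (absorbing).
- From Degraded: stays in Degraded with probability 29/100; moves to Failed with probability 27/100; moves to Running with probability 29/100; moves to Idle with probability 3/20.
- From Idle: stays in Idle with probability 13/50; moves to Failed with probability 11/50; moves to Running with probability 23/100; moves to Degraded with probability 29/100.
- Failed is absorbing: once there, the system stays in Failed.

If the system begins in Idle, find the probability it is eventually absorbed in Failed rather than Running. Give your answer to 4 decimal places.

0.4866

Let h(s) be the probability of absorption at Failed starting from transient state s. Then h(Failed) = 1 and h(Running) = 0. By first-step analysis:
h(Degraded) = 0.29·0 + 0.29·h(Degraded) + 0.15·h(Idle) + 0.27·1
h(Idle) = 0.23·0 + 0.29·h(Degraded) + 0.26·h(Idle) + 0.22·1
Solving: h(Degraded) = 0.4831, h(Idle) = 0.4866.
Starting from Idle, the probability is 0.4866.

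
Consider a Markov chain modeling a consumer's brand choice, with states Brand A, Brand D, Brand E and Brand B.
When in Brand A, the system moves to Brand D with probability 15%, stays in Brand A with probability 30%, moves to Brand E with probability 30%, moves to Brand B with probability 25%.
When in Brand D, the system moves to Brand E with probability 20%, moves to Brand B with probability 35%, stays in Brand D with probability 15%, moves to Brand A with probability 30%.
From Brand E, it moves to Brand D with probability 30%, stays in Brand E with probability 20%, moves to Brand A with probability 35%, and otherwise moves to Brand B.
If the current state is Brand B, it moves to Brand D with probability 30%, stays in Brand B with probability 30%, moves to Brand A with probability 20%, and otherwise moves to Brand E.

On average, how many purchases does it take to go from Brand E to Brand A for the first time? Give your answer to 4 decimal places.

Let t(s) be the expected number of purchases to first reach Brand A from state s, with t(Brand A) = 0. Conditioning on the first purchase:
t(Brand D) = 1 + 0.15·t(Brand D) + 0.2·t(Brand E) + 0.35·t(Brand B)
t(Brand E) = 1 + 0.3·t(Brand D) + 0.2·t(Brand E) + 0.15·t(Brand B)
t(Brand B) = 1 + 0.3·t(Brand D) + 0.2·t(Brand E) + 0.3·t(Brand B)
Solving: t(Brand D) = 3.5654, t(Brand E) = 3.3192, t(Brand B) = 3.9049.
Expected purchases from Brand E to Brand A: 3.3192.

3.3192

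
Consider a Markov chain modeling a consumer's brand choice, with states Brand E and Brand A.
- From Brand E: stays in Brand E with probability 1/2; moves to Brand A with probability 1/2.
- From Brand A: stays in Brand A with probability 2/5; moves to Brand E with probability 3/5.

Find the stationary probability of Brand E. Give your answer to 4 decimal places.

0.5455

Let the stationary distribution be π with π = πP and π_1 + π_2 = 1.
π_1 = 0.5·π_1 + 0.6·π_2
Solving with the normalization constraint gives π = (0.5455, 0.4545).
So the stationary probability of Brand E is 0.5455.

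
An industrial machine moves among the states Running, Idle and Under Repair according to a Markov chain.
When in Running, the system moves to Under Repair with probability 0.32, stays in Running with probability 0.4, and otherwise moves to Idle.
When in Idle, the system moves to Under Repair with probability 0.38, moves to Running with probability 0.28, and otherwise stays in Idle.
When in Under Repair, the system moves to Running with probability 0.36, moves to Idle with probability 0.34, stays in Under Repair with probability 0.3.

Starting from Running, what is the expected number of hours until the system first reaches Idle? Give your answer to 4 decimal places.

3.3465

Let t(s) be the expected number of hours to first reach Idle from state s, with t(Idle) = 0. Conditioning on the first hour:
t(Running) = 1 + 0.4·t(Running) + 0.32·t(Under Repair)
t(Under Repair) = 1 + 0.36·t(Running) + 0.3·t(Under Repair)
Solving: t(Running) = 3.3465, t(Under Repair) = 3.1496.
Expected hours from Running to Idle: 3.3465.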